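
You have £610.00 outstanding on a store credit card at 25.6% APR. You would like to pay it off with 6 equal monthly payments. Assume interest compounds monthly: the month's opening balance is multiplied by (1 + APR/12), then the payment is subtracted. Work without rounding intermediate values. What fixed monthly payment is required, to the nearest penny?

Monthly rate r = 25.6%/12 = 2.13333% = 0.0213333.
Level-payment amortization: P = B₀·r / (1 − (1+r)^(−n)) = 610.00·0.0213333 / (1 − 1.02133^(−6)).
Denominator 1 − (1+r)^(−6) = 0.118961346.
P = 13.0133 / 0.118961346 ≈ 109.39.

£109.39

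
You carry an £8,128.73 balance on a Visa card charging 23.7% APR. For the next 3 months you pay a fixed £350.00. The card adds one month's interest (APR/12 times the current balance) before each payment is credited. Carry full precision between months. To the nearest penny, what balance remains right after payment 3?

£7,549.06

Monthly rate r = 23.7%/12 = 1.975% = 0.01975.
Each month: B ← B·(1+r) − £350.00.
Month 1: interest £160.54; balance after payment £7,939.27.
Month 2: interest £156.80; balance after payment £7,746.07.
Month 3: interest £152.98; balance after payment £7,549.06.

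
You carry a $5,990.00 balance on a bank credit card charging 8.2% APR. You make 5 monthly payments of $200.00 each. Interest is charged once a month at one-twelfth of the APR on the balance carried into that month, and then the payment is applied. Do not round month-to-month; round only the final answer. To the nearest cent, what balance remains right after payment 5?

Monthly rate r = 8.2%/12 = 0.683333% = 0.00683333.
Each month: B ← B·(1+r) − $200.00.
Month 1: interest $40.93; balance after payment $5,830.93.
Month 2: interest $39.84; balance after payment $5,670.78.
Month 3: interest $38.75; balance after payment $5,509.53.
Month 4: interest $37.65; balance after payment $5,347.18.
Month 5: interest $36.54; balance after payment $5,183.71.

$5,183.71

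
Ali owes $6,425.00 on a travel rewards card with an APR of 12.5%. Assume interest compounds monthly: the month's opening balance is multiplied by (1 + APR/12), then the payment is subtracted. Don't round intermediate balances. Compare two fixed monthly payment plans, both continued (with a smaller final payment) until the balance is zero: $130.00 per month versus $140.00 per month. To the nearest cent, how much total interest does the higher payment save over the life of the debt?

$289.06

Monthly rate r = 12.5%/12 = 1.04167% = 0.0104167.
At $130.00/mo: n = ⌈−ln(1 − rB₀/P)/ln(1+r)⌉ = 70 payments (last $103.11); total interest = total paid − $6,425.00 = $2,648.11.
At $140.00/mo: 63 payments (last $104.05); total interest $2,359.05.
Interest saved = $2,648.11 − $2,359.05 = $289.06.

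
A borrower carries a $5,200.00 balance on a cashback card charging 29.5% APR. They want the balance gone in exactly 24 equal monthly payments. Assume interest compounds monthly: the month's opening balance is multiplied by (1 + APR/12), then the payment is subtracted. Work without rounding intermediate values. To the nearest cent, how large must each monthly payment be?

$289.41

Monthly rate r = 29.5%/12 = 2.45833% = 0.0245833.
Level-payment amortization: P = B₀·r / (1 − (1+r)^(−n)) = 5200.00·0.0245833 / (1 − 1.02458^(−24)).
Denominator 1 − (1+r)^(−24) = 0.441703235.
P = 127.833 / 0.441703235 ≈ 289.41.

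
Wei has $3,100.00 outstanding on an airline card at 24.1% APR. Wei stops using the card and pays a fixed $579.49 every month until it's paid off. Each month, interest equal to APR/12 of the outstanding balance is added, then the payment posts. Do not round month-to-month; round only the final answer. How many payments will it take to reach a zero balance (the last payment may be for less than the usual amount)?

6 payments

Monthly rate r = 24.1%/12 = 2.00833% = 0.0200833.
Recurrence: B ← B·(1+r) − $579.49.
Month 1: interest $62.26; balance after payment $2,582.77.
Month 2: interest $51.87; balance after payment $2,055.15.
Month 3: interest $41.27; balance after payment $1,516.93.
Month 4: interest $30.47; balance after payment $967.91.
Month 5: interest $19.44; balance after payment $407.86.
Month 6: interest $8.19; balance after payment $0.00.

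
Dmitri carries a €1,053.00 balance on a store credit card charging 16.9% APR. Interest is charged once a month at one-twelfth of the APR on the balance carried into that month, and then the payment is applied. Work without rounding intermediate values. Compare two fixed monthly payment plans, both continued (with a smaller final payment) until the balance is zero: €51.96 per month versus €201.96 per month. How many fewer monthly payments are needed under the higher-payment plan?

19 fewer payments

Monthly rate r = 16.9%/12 = 1.40833% = 0.0140833.
At €51.96/mo: n = ⌈−ln(1 − rB₀/P)/ln(1+r)⌉ = 25 payments (last €1.50); total interest = total paid − €1,053.00 = €195.54.
At €201.96/mo: 6 payments (last €91.90); total interest €48.70.
Payments saved = 25 − 6 = 19.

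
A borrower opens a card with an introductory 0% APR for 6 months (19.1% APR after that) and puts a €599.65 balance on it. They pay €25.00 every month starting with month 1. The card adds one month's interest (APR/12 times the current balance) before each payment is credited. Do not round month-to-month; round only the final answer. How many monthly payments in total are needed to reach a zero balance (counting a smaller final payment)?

Promo months 1–6 at r₀ = 0%/12 = 0; months 7+ at r₁ = 19.1%/12 = 0.0159167.
After month 6 (no interest yet): B = €599.65 − 6·€25.00 = €449.65.
Then at r₁ with €25.00/mo: n₂ = −ln(1 − r₁·B/P)/ln(1+r₁) ≈ 21.36 → 22 more payments.

28 months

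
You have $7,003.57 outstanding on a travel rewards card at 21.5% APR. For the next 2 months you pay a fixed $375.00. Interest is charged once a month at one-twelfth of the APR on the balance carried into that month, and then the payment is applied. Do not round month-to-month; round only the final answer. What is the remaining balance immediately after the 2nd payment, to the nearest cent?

Monthly rate r = 21.5%/12 = 1.79167% = 0.0179167.
Each month: B ← B·(1+r) − $375.00.
Month 1: interest $125.48; balance after payment $6,754.05.
Month 2: interest $121.01; balance after payment $6,500.06.

$6,500.06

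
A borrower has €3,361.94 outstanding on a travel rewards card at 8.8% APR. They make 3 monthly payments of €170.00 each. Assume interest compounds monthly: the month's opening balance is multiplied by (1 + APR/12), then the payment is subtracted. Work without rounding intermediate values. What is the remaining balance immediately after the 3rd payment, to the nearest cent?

€2,922.70

Monthly rate r = 8.8%/12 = 0.733333% = 0.00733333.
Each month: B ← B·(1+r) − €170.00.
Month 1: interest €24.65; balance after payment €3,216.59.
Month 2: interest €23.59; balance after payment €3,070.18.
Month 3: interest €22.51; balance after payment €2,922.70.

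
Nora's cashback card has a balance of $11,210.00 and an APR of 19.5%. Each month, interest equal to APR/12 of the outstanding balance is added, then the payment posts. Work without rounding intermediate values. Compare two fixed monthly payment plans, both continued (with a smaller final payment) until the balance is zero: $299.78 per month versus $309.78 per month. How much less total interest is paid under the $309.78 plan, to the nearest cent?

$357.20

Monthly rate r = 19.5%/12 = 1.625% = 0.01625.
At $299.78/mo: n = ⌈−ln(1 − rB₀/P)/ln(1+r)⌉ = 59 payments (last $12.87); total interest = total paid − $11,210.00 = $6,190.11.
At $309.78/mo: 56 payments (last $5.01); total interest $5,832.91.
Interest saved = $6,190.11 − $5,832.91 = $357.20.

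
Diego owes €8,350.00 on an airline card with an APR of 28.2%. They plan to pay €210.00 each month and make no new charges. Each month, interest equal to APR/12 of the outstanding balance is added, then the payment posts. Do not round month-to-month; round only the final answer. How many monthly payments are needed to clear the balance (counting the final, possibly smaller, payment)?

118 payments

Monthly rate r = 28.2%/12 = 2.35% = 0.0235.
Recurrence: B ← B·(1+r) − €210.00.
Month 1: interest €196.22; balance after payment €8,336.23.
Month 2: interest €195.90; balance after payment €8,322.13.
Closed form: n = −ln(1 − rB₀/P)/ln(1+r) = −ln(0.065595)/ln(1.0235) ≈ 117.282, so the balance reaches zero during payment 118.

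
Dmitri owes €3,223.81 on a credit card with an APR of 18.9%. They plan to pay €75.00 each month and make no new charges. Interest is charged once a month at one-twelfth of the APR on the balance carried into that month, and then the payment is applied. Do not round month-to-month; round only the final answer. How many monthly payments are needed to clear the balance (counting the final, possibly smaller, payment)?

73 months

Monthly rate r = 18.9%/12 = 1.575% = 0.01575.
Recurrence: B ← B·(1+r) − €75.00.
Month 1: interest €50.78; balance after payment €3,199.59.
Month 2: interest €50.39; balance after payment €3,174.98.
Closed form: n = −ln(1 − rB₀/P)/ln(1+r) = −ln(0.323)/ln(1.01575) ≈ 72.316, so the balance reaches zero during payment 73.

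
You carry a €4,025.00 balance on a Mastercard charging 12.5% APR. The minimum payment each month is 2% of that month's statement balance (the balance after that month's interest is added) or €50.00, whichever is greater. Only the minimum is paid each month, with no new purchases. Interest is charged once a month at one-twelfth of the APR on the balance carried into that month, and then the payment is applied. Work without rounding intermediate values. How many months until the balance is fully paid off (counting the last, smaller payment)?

Monthly rate r = 12.5%/12 = 1.04167% = 0.0104167.
While 2% of the post-interest balance exceeds €50.00, each month B ← (B·(1+r))·(1 − 0.02), i.e. B shrinks by the factor (1+r)·0.98 = 0.99021.
This holds for months 1–50. Entering month 51 the balance is €2,460.90; 2% of the post-interest balance is now below €50.00, so the flat €50.00 minimum applies from here.
From month 51 a fixed €50.00 at rate r clears €2,460.90 in 70 more payments. Total: 50 + 70 = 120 months.

120 months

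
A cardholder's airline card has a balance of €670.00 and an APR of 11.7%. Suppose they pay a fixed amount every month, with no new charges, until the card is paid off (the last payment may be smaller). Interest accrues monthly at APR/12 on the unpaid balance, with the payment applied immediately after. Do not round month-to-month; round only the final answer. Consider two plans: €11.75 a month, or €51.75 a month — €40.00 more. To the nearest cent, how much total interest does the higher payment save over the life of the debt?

€263.41

Monthly rate r = 11.7%/12 = 0.975% = 0.00975.
At €11.75/mo: n = ⌈−ln(1 − rB₀/P)/ln(1+r)⌉ = 84 payments (last €7.89); total interest = total paid − €670.00 = €313.14.
At €51.75/mo: 14 payments (last €46.98); total interest €49.73.
Interest saved = €313.14 − €49.73 = €263.41.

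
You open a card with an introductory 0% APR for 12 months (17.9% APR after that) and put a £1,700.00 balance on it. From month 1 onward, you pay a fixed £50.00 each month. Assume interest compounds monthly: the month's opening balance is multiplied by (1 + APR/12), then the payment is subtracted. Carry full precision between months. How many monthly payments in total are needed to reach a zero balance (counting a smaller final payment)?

Promo months 1–12 at r₀ = 0%/12 = 0; months 13+ at r₁ = 17.9%/12 = 0.0149167.
After month 12 (no interest yet): B = £1,700.00 − 12·£50.00 = £1,100.00.
Then at r₁ with £50.00/mo: n₂ = −ln(1 − r₁·B/P)/ln(1+r₁) ≈ 26.86 → 27 more payments.

39 payments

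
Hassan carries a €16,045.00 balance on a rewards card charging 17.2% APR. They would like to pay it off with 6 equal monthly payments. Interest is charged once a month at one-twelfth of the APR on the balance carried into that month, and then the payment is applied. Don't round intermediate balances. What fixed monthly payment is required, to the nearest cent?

Monthly rate r = 17.2%/12 = 1.43333% = 0.0143333.
Level-payment amortization: P = B₀·r / (1 − (1+r)^(−n)) = 16045.00·0.0143333 / (1 − 1.01433^(−6)).
Denominator 1 − (1+r)^(−6) = 0.0818454005.
P = 229.978 / 0.0818454005 ≈ 2809.91.

€2,809.91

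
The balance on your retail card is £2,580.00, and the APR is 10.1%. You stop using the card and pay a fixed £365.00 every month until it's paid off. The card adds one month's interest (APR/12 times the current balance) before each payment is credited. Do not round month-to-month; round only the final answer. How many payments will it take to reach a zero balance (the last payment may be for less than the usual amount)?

Monthly rate r = 10.1%/12 = 0.841667% = 0.00841667.
Recurrence: B ← B·(1+r) − £365.00.
Month 1: interest £21.71; balance after payment £2,236.72.
Month 2: interest £18.83; balance after payment £1,890.54.
Closed form: n = −ln(1 − rB₀/P)/ln(1+r) = −ln(0.94051)/ln(1.00842) ≈ 7.318, so the balance reaches zero during payment 8.

8 months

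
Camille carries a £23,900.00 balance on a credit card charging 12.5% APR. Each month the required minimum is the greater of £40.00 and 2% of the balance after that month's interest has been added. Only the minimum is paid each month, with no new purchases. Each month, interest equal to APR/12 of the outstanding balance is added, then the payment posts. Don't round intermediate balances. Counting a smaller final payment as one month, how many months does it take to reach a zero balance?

Monthly rate r = 12.5%/12 = 1.04167% = 0.0104167.
While 2% of the post-interest balance exceeds £40.00, each month B ← (B·(1+r))·(1 − 0.02), i.e. B shrinks by the factor (1+r)·0.98 = 0.99021.
This holds for months 1–254. Entering month 255 the balance is £1,963.13; 2% of the post-interest balance is now below £40.00, so the flat £40.00 minimum applies from here.
From month 255 a fixed £40.00 at rate r clears £1,963.13 in 70 more payments. Total: 254 + 70 = 324 months.

324 months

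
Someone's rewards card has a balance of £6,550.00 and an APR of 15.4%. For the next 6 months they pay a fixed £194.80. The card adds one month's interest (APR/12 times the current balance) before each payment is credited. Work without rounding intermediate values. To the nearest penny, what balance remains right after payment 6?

Monthly rate r = 15.4%/12 = 1.28333% = 0.0128333.
Each month: B ← B·(1+r) − £194.80.
Month 1: interest £84.06; balance after payment £6,439.26.
Month 2: interest £82.64; balance after payment £6,327.10.
Month 3: interest £81.20; balance after payment £6,213.49.
Month 4: interest £79.74; balance after payment £6,098.43.
Month 5: interest £78.26; balance after payment £5,981.90.
Month 6: interest £76.77; balance after payment £5,863.86.

£5,863.86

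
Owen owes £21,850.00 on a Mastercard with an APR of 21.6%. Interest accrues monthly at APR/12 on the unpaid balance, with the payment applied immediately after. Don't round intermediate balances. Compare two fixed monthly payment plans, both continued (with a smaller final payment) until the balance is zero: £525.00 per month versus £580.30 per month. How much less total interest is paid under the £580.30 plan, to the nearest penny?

Monthly rate r = 21.6%/12 = 1.8% = 0.018.
At £525.00/mo: n = ⌈−ln(1 − rB₀/P)/ln(1+r)⌉ = 78 payments (last £271.85); total interest = total paid − £21,850.00 = £18,846.85.
At £580.30/mo: 64 payments (last £278.49); total interest £14,987.39.
Interest saved = £18,846.85 − £14,987.39 = £3,859.46.

£3,859.46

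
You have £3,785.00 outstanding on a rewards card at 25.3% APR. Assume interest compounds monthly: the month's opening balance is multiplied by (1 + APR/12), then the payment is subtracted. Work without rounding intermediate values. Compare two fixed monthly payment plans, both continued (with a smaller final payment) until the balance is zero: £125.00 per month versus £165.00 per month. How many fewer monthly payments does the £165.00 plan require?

Monthly rate r = 25.3%/12 = 2.10833% = 0.0210833.
At £125.00/mo: n = ⌈−ln(1 − rB₀/P)/ln(1+r)⌉ = 49 payments (last £94.58); total interest = total paid − £3,785.00 = £2,309.58.
At £165.00/mo: 32 payments (last £112.36); total interest £1,442.36.
Payments saved = 49 − 32 = 17.

17 fewer payments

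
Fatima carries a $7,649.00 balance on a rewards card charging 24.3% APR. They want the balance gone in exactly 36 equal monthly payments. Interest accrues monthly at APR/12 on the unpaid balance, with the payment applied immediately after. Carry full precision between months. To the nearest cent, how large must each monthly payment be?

$301.30

Monthly rate r = 24.3%/12 = 2.025% = 0.02025.
Level-payment amortization: P = B₀·r / (1 − (1+r)^(−n)) = 7649.00·0.02025 / (1 − 1.02025^(−36)).
Denominator 1 − (1+r)^(−36) = 0.514082796.
P = 154.892 / 0.514082796 ≈ 301.30.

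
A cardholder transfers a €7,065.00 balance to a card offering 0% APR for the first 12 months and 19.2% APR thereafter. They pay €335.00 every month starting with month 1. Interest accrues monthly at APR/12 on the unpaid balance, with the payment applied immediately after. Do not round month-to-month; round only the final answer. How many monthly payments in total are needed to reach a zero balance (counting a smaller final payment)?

Promo months 1–12 at r₀ = 0%/12 = 0; months 13+ at r₁ = 19.2%/12 = 0.016.
After month 12 (no interest yet): B = €7,065.00 − 12·€335.00 = €3,045.00.
Then at r₁ with €335.00/mo: n₂ = −ln(1 − r₁·B/P)/ln(1+r₁) ≈ 9.90 → 10 more payments.

22 payments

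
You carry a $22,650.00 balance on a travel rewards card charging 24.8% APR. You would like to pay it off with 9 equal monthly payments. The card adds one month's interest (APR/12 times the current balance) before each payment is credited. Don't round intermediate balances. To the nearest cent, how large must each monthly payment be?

$2,783.81

Monthly rate r = 24.8%/12 = 2.06667% = 0.0206667.
Level-payment amortization: P = B₀·r / (1 − (1+r)^(−n)) = 22650.00·0.0206667 / (1 − 1.02067^(−9)).
Denominator 1 − (1+r)^(−9) = 0.168150777.
P = 468.1 / 0.168150777 ≈ 2783.81.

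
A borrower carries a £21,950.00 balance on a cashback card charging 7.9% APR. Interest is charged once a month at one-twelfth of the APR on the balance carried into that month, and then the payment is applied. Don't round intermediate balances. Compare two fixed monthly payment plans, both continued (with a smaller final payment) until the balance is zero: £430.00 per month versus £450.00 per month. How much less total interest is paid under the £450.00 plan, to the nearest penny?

Monthly rate r = 7.9%/12 = 0.658333% = 0.00658333.
At £430.00/mo: n = ⌈−ln(1 − rB₀/P)/ln(1+r)⌉ = 63 payments (last £179.16); total interest = total paid − £21,950.00 = £4,889.16.
At £450.00/mo: 60 payments (last £11.54); total interest £4,611.54.
Interest saved = £4,889.16 − £4,611.54 = £277.62.

£277.62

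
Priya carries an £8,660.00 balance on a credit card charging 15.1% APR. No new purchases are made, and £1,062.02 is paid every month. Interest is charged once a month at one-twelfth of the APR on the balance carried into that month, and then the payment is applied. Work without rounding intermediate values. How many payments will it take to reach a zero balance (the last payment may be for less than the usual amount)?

Monthly rate r = 15.1%/12 = 1.25833% = 0.0125833.
Recurrence: B ← B·(1+r) − £1,062.02.
Month 1: interest £108.97; balance after payment £7,706.95.
Month 2: interest £96.98; balance after payment £6,741.91.
Closed form: n = −ln(1 − rB₀/P)/ln(1+r) = −ln(0.89739)/ln(1.01258) ≈ 8.658, so the balance reaches zero during payment 9.

9 months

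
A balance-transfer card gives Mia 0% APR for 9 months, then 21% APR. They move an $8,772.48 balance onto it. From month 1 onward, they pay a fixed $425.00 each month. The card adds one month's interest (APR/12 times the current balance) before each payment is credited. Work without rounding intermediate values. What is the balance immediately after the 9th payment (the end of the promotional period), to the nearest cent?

Promo months 1–9 at r₀ = 0%/12 = 0; months 10+ at r₁ = 21%/12 = 0.0175.
After month 9 (no interest yet): B = $8,772.48 − 9·$425.00 = $4,947.48.

$4,947.48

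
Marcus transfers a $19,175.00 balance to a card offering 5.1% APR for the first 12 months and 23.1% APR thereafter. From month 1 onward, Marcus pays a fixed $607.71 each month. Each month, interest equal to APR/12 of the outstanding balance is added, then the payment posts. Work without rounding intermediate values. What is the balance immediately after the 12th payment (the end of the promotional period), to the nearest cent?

$12,710.69

Promo months 1–12 at r₀ = 5.1%/12 = 0.00425; months 13+ at r₁ = 23.1%/12 = 0.01925.
After month 12: iterate B ← B·(1+r₀) − $607.71 for 12 months → $12,710.69.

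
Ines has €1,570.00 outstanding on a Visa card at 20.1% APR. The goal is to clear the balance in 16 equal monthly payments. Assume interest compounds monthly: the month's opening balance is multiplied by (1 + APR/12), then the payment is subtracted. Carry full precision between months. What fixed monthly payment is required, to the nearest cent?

Monthly rate r = 20.1%/12 = 1.675% = 0.01675.
Level-payment amortization: P = B₀·r / (1 − (1+r)^(−n)) = 1570.00·0.01675 / (1 − 1.01675^(−16)).
Denominator 1 − (1+r)^(−16) = 0.233392431.
P = 26.2975 / 0.233392431 ≈ 112.68.

€112.68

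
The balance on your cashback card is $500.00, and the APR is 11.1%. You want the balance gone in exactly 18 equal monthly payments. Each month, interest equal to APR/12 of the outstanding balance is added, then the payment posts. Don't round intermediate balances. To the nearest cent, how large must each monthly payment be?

$30.28

Monthly rate r = 11.1%/12 = 0.925% = 0.00925.
Level-payment amortization: P = B₀·r / (1 − (1+r)^(−n)) = 500.00·0.00925 / (1 − 1.00925^(−18)).
Denominator 1 − (1+r)^(−18) = 0.152728975.
P = 4.625 / 0.152728975 ≈ 30.28.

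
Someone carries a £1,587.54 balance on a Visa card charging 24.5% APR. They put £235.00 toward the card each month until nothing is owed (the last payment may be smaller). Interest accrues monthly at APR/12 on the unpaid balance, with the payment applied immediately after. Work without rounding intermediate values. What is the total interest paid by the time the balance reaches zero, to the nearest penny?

£138.63

Monthly rate r = 24.5%/12 = 2.04167% = 0.0204167.
Payoff takes n = ⌈−ln(1 − rB₀/P)/ln(1+r)⌉ = ⌈7.343⌉ = 8 payments; the last is £81.17.
Total paid = 7·£235.00 + £81.17 = £1,726.17.
Total interest = total paid − principal = £1,726.17 − £1,587.54 = £138.63.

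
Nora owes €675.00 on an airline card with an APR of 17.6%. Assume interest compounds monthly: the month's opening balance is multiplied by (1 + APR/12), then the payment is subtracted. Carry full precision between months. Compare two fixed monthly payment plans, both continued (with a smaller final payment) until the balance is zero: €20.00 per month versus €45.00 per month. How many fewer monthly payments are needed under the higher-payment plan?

29 fewer payments

Monthly rate r = 17.6%/12 = 1.46667% = 0.0146667.
At €20.00/mo: n = ⌈−ln(1 − rB₀/P)/ln(1+r)⌉ = 47 payments (last €18.46); total interest = total paid − €675.00 = €263.46.
At €45.00/mo: 18 payments (last €2.92); total interest €92.92.
Payments saved = 47 − 18 = 29.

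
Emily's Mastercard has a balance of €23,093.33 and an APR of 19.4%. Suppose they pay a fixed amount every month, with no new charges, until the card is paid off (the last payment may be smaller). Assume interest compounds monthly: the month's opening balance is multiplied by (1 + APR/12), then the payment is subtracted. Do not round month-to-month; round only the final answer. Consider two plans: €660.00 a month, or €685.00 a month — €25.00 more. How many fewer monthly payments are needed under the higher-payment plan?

3 fewer payments

Monthly rate r = 19.4%/12 = 1.61667% = 0.0161667.
At €660.00/mo: n = ⌈−ln(1 − rB₀/P)/ln(1+r)⌉ = 53 payments (last €0.29); total interest = total paid − €23,093.33 = €11,226.96.
At €685.00/mo: 50 payments (last €72.34); total interest €10,544.01.
Payments saved = 53 − 50 = 3.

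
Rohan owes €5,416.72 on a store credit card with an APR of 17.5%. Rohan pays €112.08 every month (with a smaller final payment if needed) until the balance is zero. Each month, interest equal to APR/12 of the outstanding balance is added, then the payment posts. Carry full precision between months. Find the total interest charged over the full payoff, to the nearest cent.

€4,028.69

Monthly rate r = 17.5%/12 = 1.45833% = 0.0145833.
Payoff takes n = ⌈−ln(1 − rB₀/P)/ln(1+r)⌉ = ⌈84.272⌉ = 85 payments; the last is €30.69.
Total paid = 84·€112.08 + €30.69 = €9,445.41.
Total interest = total paid − principal = €9,445.41 − €5,416.72 = €4,028.69.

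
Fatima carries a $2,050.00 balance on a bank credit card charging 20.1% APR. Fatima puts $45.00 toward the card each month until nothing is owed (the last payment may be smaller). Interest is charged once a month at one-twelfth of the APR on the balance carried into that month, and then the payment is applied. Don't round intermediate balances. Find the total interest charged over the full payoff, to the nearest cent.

$1,850.86

Monthly rate r = 20.1%/12 = 1.675% = 0.01675.
Payoff takes n = ⌈−ln(1 − rB₀/P)/ln(1+r)⌉ = ⌈86.684⌉ = 87 payments; the last is $30.86.
Total paid = 86·$45.00 + $30.86 = $3,900.86.
Total interest = total paid − principal = $3,900.86 − $2,050.00 = $1,850.86.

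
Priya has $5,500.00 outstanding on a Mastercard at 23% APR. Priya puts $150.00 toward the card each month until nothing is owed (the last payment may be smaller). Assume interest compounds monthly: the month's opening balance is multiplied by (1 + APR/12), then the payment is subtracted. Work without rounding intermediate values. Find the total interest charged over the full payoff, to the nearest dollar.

Monthly rate r = 23%/12 = 1.91667% = 0.0191667.
Payoff takes n = ⌈−ln(1 − rB₀/P)/ln(1+r)⌉ = ⌈63.906⌉ = 64 payments; the last is $136.03.
Total paid = 63·$150.00 + $136.03 = $9,586.03.
Total interest = total paid − principal = $9,586.03 − $5,500.00 = $4,086.03.

$4,086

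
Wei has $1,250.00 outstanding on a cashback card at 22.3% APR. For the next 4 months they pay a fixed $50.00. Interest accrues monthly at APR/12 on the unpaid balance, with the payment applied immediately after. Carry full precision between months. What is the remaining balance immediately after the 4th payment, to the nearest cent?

Monthly rate r = 22.3%/12 = 1.85833% = 0.0185833.
Each month: B ← B·(1+r) − $50.00.
Month 1: interest $23.23; balance after payment $1,223.23.
Month 2: interest $22.73; balance after payment $1,195.96.
Month 3: interest $22.22; balance after payment $1,168.19.
Month 4: interest $21.71; balance after payment $1,139.89.

$1,139.89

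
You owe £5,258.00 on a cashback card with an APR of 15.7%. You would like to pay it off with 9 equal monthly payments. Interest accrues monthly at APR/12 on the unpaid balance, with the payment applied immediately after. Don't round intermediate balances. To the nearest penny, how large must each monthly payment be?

£623.10

Monthly rate r = 15.7%/12 = 1.30833% = 0.0130833.
Level-payment amortization: P = B₀·r / (1 − (1+r)^(−n)) = 5258.00·0.0130833 / (1 − 1.01308^(−9)).
Denominator 1 − (1+r)^(−9) = 0.110402684.
P = 68.7922 / 0.110402684 ≈ 623.10.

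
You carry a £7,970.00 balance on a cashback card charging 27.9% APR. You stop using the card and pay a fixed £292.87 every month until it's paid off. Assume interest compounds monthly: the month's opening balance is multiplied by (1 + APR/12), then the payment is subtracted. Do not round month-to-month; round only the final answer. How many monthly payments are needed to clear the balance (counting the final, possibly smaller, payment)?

44 months

Monthly rate r = 27.9%/12 = 2.325% = 0.02325.
Recurrence: B ← B·(1+r) − £292.87.
Month 1: interest £185.30; balance after payment £7,862.43.
Month 2: interest £182.80; balance after payment £7,752.36.
Closed form: n = −ln(1 − rB₀/P)/ln(1+r) = −ln(0.36729)/ln(1.02325) ≈ 43.579, so the balance reaches zero during payment 44.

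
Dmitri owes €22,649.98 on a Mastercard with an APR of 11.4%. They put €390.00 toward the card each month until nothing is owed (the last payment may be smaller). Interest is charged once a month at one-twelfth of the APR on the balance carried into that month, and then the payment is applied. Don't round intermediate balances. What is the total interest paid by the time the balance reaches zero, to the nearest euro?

€10,445

Monthly rate r = 11.4%/12 = 0.95% = 0.0095.
Payoff takes n = ⌈−ln(1 − rB₀/P)/ln(1+r)⌉ = ⌈84.860⌉ = 85 payments; the last is €335.43.
Total paid = 84·€390.00 + €335.43 = €33,095.43.
Total interest = total paid − principal = €33,095.43 − €22,649.98 = €10,445.45.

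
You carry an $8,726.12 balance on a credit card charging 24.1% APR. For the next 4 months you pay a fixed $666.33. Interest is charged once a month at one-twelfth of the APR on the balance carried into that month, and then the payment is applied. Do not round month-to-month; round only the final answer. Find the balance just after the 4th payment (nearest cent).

$6,701.83

Monthly rate r = 24.1%/12 = 2.00833% = 0.0200833.
Each month: B ← B·(1+r) − $666.33.
Month 1: interest $175.25; balance after payment $8,235.04.
Month 2: interest $165.39; balance after payment $7,734.10.
Month 3: interest $155.33; balance after payment $7,223.09.
Month 4: interest $145.06; balance after payment $6,701.83.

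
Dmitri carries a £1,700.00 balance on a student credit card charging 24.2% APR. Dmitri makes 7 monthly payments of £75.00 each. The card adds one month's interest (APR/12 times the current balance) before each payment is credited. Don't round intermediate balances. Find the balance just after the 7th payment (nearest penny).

£1,397.15

Monthly rate r = 24.2%/12 = 2.01667% = 0.0201667.
Each month: B ← B·(1+r) − £75.00.
Month 1: interest £34.28; balance after payment £1,659.28.
Month 2: interest £33.46; balance after payment £1,617.75.
Month 3: interest £32.62; balance after payment £1,575.37.
Month 4: interest £31.77; balance after payment £1,532.14.
Month 5: interest £30.90; balance after payment £1,488.04.
Month 6: interest £30.01; balance after payment £1,443.05.
Month 7: interest £29.10; balance after payment £1,397.15.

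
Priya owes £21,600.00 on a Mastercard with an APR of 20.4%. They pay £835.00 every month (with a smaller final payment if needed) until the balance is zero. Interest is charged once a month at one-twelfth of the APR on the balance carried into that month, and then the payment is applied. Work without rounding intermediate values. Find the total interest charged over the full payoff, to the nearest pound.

£7,101

Monthly rate r = 20.4%/12 = 1.7% = 0.017.
Payoff takes n = ⌈−ln(1 − rB₀/P)/ln(1+r)⌉ = ⌈34.371⌉ = 35 payments; the last is £311.18.
Total paid = 34·£835.00 + £311.18 = £28,701.18.
Total interest = total paid − principal = £28,701.18 − £21,600.00 = £7,101.18.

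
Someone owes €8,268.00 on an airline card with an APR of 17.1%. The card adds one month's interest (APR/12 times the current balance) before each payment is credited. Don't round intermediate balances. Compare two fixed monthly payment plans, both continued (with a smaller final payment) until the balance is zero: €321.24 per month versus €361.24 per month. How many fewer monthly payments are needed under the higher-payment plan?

Monthly rate r = 17.1%/12 = 1.425% = 0.01425.
At €321.24/mo: n = ⌈−ln(1 − rB₀/P)/ln(1+r)⌉ = 33 payments (last €94.22); total interest = total paid − €8,268.00 = €2,105.90.
At €361.24/mo: 28 payments (last €324.87); total interest €1,810.35.
Payments saved = 33 − 28 = 5.

5 fewer payments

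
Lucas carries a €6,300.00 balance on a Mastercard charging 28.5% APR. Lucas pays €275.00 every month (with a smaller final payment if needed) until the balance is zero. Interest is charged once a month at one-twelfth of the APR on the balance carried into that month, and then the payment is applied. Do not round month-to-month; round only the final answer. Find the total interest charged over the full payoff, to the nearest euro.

Monthly rate r = 28.5%/12 = 2.375% = 0.02375.
Payoff takes n = ⌈−ln(1 − rB₀/P)/ln(1+r)⌉ = ⌈33.463⌉ = 34 payments; the last is €128.20.
Total paid = 33·€275.00 + €128.20 = €9,203.20.
Total interest = total paid − principal = €9,203.20 − €6,300.00 = €2,903.20.

€2,903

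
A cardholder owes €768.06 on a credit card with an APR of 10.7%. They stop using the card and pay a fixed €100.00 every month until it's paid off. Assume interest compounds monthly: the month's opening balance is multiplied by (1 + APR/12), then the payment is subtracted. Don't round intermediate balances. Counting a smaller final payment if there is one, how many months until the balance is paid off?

Monthly rate r = 10.7%/12 = 0.891667% = 0.00891667.
Recurrence: B ← B·(1+r) − €100.00.
Month 1: interest €6.85; balance after payment €674.91.
Month 2: interest €6.02; balance after payment €580.93.
Closed form: n = −ln(1 − rB₀/P)/ln(1+r) = −ln(0.93151)/ln(1.00892) ≈ 7.992, so the balance reaches zero during payment 8.

8 months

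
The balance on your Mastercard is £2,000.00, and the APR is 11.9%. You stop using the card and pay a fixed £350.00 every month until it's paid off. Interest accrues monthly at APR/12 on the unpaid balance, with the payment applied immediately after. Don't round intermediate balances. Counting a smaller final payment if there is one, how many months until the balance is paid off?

6 payments

Monthly rate r = 11.9%/12 = 0.991667% = 0.00991667.
Recurrence: B ← B·(1+r) − £350.00.
Month 1: interest £19.83; balance after payment £1,669.83.
Month 2: interest £16.56; balance after payment £1,336.39.
Month 3: interest £13.25; balance after payment £999.65.
Month 4: interest £9.91; balance after payment £659.56.
Month 5: interest £6.54; balance after payment £316.10.
Month 6: interest £3.13; balance after payment £0.00.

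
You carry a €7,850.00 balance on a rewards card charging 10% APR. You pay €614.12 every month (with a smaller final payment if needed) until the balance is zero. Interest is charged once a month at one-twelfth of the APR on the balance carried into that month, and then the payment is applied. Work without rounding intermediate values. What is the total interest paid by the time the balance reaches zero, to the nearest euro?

€486

Monthly rate r = 10%/12 = 0.833333% = 0.00833333.
Payoff takes n = ⌈−ln(1 − rB₀/P)/ln(1+r)⌉ = ⌈13.572⌉ = 14 payments; the last is €351.98.
Total paid = 13·€614.12 + €351.98 = €8,335.54.
Total interest = total paid − principal = €8,335.54 − €7,850.00 = €485.54.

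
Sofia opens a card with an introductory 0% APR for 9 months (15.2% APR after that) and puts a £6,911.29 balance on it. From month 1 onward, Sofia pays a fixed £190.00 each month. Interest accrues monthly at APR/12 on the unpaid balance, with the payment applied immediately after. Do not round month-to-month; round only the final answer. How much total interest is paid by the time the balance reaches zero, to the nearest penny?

Promo months 1–9 at r₀ = 0%/12 = 0; months 10+ at r₁ = 15.2%/12 = 0.0126667.
After month 9 (no interest yet): B = £6,911.29 − 9·£190.00 = £5,201.29.
Then at r₁ with £190.00/mo: n₂ = −ln(1 − r₁·B/P)/ln(1+r₁) ≈ 33.83 → 34 more payments.
Total paid = 42·£190.00 + £157.53 = £8,137.53; interest = £8,137.53 − £6,911.29 = £1,226.24.

£1,226.24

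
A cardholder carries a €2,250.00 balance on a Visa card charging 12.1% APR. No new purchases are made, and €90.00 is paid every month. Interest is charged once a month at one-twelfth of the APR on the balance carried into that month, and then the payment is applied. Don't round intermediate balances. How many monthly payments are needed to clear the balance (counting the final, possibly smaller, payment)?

29 months

Monthly rate r = 12.1%/12 = 1.00833% = 0.0100833.
Recurrence: B ← B·(1+r) − €90.00.
Month 1: interest €22.69; balance after payment €2,182.69.
Month 2: interest €22.01; balance after payment €2,114.70.
Closed form: n = −ln(1 − rB₀/P)/ln(1+r) = −ln(0.74792)/ln(1.01008) ≈ 28.951, so the balance reaches zero during payment 29.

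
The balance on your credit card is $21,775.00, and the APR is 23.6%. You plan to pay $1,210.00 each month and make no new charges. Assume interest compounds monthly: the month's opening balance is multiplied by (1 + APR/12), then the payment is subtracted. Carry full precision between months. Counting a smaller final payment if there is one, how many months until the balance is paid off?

Monthly rate r = 23.6%/12 = 1.96667% = 0.0196667.
Recurrence: B ← B·(1+r) − $1,210.00.
Month 1: interest $428.24; balance after payment $20,993.24.
Month 2: interest $412.87; balance after payment $20,196.11.
Closed form: n = −ln(1 − rB₀/P)/ln(1+r) = −ln(0.64608)/ln(1.01967) ≈ 22.429, so the balance reaches zero during payment 23.

23 months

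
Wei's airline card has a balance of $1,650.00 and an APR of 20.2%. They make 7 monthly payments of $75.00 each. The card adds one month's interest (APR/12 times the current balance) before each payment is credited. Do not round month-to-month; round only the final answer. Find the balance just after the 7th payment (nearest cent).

Monthly rate r = 20.2%/12 = 1.68333% = 0.0168333.
Each month: B ← B·(1+r) − $75.00.
Month 1: interest $27.77; balance after payment $1,602.78.
Month 2: interest $26.98; balance after payment $1,554.76.
Month 3: interest $26.17; balance after payment $1,505.93.
Month 4: interest $25.35; balance after payment $1,456.28.
Month 5: interest $24.51; balance after payment $1,405.79.
Month 6: interest $23.66; balance after payment $1,354.45.
Month 7: interest $22.80; balance after payment $1,302.25.

$1,302.25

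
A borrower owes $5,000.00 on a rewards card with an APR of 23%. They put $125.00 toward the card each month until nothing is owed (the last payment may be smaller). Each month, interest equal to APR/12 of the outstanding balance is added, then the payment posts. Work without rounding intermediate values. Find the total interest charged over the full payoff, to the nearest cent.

Monthly rate r = 23%/12 = 1.91667% = 0.0191667.
Payoff takes n = ⌈−ln(1 − rB₀/P)/ln(1+r)⌉ = ⌈76.653⌉ = 77 payments; the last is $81.94.
Total paid = 76·$125.00 + $81.94 = $9,581.94.
Total interest = total paid − principal = $9,581.94 − $5,000.00 = $4,581.94.

$4,581.94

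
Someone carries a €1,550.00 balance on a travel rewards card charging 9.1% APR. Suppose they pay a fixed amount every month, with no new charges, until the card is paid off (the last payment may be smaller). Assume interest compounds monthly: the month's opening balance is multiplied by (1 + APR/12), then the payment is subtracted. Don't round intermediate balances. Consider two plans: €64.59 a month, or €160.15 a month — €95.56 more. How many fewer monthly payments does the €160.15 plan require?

Monthly rate r = 9.1%/12 = 0.758333% = 0.00758333.
At €64.59/mo: n = ⌈−ln(1 − rB₀/P)/ln(1+r)⌉ = 27 payments (last €38.08); total interest = total paid − €1,550.00 = €167.42.
At €160.15/mo: 11 payments (last €14.47); total interest €65.97.
Payments saved = 27 − 11 = 16.

16 fewer payments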